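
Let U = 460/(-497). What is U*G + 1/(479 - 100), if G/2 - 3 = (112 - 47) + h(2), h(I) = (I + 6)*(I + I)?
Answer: -34867503/188363 ≈ -185.11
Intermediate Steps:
U = -460/497 (U = 460*(-1/497) = -460/497 ≈ -0.92555)
h(I) = 2*I*(6 + I) (h(I) = (6 + I)*(2*I) = 2*I*(6 + I))
G = 200 (G = 6 + 2*((112 - 47) + 2*2*(6 + 2)) = 6 + 2*(65 + 2*2*8) = 6 + 2*(65 + 32) = 6 + 2*97 = 6 + 194 = 200)
U*G + 1/(479 - 100) = -460/497*200 + 1/(479 - 100) = -92000/497 + 1/379 = -34867503/188363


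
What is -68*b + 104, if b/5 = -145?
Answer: 49404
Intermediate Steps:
b = -725 (b = 5*(-145) = -725)
-68*b + 104 = -68*(-725) + 104 = 49300 + 104 = 49404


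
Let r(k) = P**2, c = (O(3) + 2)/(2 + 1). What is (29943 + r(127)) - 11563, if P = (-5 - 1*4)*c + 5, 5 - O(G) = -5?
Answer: 19341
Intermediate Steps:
O(G) = 10 (O(G) = 5 - 1*(-5) = 5 + 5 = 10)
c = 4 (c = (10 + 2)/(2 + 1) = 12/3 = 12*(1/3) = 4)
P = -31 (P = (-5 - 1*4)*4 + 5 = (-5 - 4)*4 + 5 = -9*4 + 5 = -36 + 5 = -31)
r(k) = 961 (r(k) = (-31)**2 = 961)
(29943 + r(127)) - 11563 = (29943 + 961) - 11563 = 30904 - 11563 = 19341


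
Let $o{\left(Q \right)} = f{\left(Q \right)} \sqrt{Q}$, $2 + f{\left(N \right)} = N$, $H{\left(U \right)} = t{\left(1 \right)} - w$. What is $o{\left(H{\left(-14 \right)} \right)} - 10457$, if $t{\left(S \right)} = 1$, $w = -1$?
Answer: $-10457$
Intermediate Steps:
$H{\left(U \right)} = 2$ ($H{\left(U \right)} = 1 - -1 = 1 + 1 = 2$)
$f{\left(N \right)} = -2 + N$
$o{\left(Q \right)} = \sqrt{Q} \left(-2 + Q\right)$ ($o{\left(Q \right)} = \left(-2 + Q\right) \sqrt{Q} = \sqrt{Q} \left(-2 + Q\right)$)
$o{\left(H{\left(-14 \right)} \right)} - 10457 = \sqrt{2} \left(-2 + 2\right) - 10457 = \sqrt{2} \cdot 0 - 10457 = 0 - 10457 = -10457$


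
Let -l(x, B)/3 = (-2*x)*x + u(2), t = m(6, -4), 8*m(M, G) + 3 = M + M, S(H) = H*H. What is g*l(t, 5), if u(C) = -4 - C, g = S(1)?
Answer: 819/32 ≈ 25.594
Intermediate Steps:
S(H) = H²
g = 1 (g = 1² = 1)
m(M, G) = -3/8 + M/4 (m(M, G) = -3/8 + (M + M)/8 = -3/8 + (2*M)/8 = -3/8 + M/4)
t = 9/8 (t = -3/8 + (¼)*6 = -3/8 + 3/2 = 9/8 ≈ 1.1250)
l(x, B) = 18 + 6*x² (l(x, B) = -3*((-2*x)*x + (-4 - 1*2)) = -3*(-2*x² + (-4 - 2)) = -3*(-2*x² - 6) = -3*(-6 - 2*x²) = 18 + 6*x²)
g*l(t, 5) = 1*(18 + 6*(9/8)²) = 1*(18 + 6*(81/64)) = 1*(18 + 243/32) = 1*(819/32) = 819/32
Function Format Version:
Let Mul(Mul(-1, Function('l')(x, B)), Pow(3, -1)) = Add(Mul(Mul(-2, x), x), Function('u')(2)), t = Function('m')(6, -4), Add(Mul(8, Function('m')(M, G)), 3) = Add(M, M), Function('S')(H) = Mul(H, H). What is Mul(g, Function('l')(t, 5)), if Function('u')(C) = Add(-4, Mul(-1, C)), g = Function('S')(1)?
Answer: Rational(819, 32) ≈ 25.594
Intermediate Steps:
Function('S')(H) = Pow(H, 2)
g = 1 (g = Pow(1, 2) = 1)
Function('m')(M, G) = Add(Rational(-3, 8), Mul(Rational(1, 4), M)) (Function('m')(M, G) = Add(Rational(-3, 8), Mul(Rational(1, 8), Add(M, M))) = Add(Rational(-3, 8), Mul(Rational(1, 8), Mul(2, M))) = Add(Rational(-3, 8), Mul(Rational(1, 4), M)))
t = Rational(9, 8) (t = Add(Rational(-3, 8), Mul(Rational(1, 4), 6)) = Add(Rational(-3, 8), Rational(3, 2)) = Rational(9, 8) ≈ 1.1250)
Function('l')(x, B) = Add(18, Mul(6, Pow(x, 2))) (Function('l')(x, B) = Mul(-3, Add(Mul(Mul(-2, x), x), Add(-4, Mul(-1, 2)))) = Mul(-3, Add(Mul(-2, Pow(x, 2)), Add(-4, -2))) = Mul(-3, Add(Mul(-2, Pow(x, 2)), -6)) = Mul(-3, Add(-6, Mul(-2, Pow(x, 2)))) = Add(18, Mul(6, Pow(x, 2))))
Mul(g, Function('l')(t, 5)) = Mul(1, Add(18, Mul(6, Pow(Rational(9, 8), 2)))) = Mul(1, Add(18, Mul(6, Rational(81, 64)))) = Mul(1, Add(18, Rational(243, 32))) = Mul(1, Rational(819, 32)) = Rational(819, 32)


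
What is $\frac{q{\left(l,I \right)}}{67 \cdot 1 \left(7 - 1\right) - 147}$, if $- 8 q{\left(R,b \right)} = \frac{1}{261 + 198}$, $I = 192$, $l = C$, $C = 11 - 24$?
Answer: $- \frac{1}{936360} \approx -1.068 \cdot 10^{-6}$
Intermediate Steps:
$C = -13$ ($C = 11 - 24 = -13$)
$l = -13$
$q{\left(R,b \right)} = - \frac{1}{3672}$ ($q{\left(R,b \right)} = - \frac{1}{8 \left(261 + 198\right)} = - \frac{1}{8 \cdot 459} = \left(- \frac{1}{8}\right) \frac{1}{459} = - \frac{1}{3672}$)
$\frac{q{\left(l,I \right)}}{67 \cdot 1 \left(7 - 1\right) - 147} = - \frac{1}{3672 \left(67 \cdot 1 \left(7 - 1\right) - 147\right)} = - \frac{1}{3672 \left(67 \cdot 1 \cdot 6 - 147\right)} = - \frac{1}{3672 \left(67 \cdot 6 - 147\right)} = - \frac{1}{3672 \left(402 - 147\right)} = - \frac{1}{3672 \cdot 255} = \left(- \frac{1}{3672}\right) \frac{1}{255} = - \frac{1}{936360}$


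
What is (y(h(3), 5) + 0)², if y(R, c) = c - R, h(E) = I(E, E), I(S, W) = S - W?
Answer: 25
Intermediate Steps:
h(E) = 0 (h(E) = E - E = 0)
(y(h(3), 5) + 0)² = ((5 - 1*0) + 0)² = ((5 + 0) + 0)² = (5 + 0)² = 5² = 25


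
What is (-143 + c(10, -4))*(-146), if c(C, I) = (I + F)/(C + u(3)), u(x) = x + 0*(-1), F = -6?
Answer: 272874/13 ≈ 20990.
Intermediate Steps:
u(x) = x (u(x) = x + 0 = x)
c(C, I) = (-6 + I)/(3 + C) (c(C, I) = (I - 6)/(C + 3) = (-6 + I)/(3 + C))
(-143 + c(10, -4))*(-146) = (-143 + (-6 - 4)/(3 + 10))*(-146) = (-143 - 10/13)*(-146) = -1869/13*(-146) = 272874/13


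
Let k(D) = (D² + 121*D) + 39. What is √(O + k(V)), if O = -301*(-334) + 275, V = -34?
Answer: √97890 ≈ 312.87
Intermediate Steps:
k(D) = 39 + D² + 121*D
O = 100809 (O = 100534 + 275 = 100809)
√(O + k(V)) = √(100809 + (39 + (-34)² + 121*(-34))) = √(100809 + (39 + 1156 - 4114)) = √(100809 - 2919) = √97890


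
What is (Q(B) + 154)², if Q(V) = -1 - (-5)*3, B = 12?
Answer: 28224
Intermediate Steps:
Q(V) = 14 (Q(V) = -1 - 1*(-15) = -1 + 15 = 14)
(Q(B) + 154)² = (14 + 154)² = 168² = 28224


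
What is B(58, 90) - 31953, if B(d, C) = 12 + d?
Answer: -31883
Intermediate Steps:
B(58, 90) - 31953 = (12 + 58) - 31953 = 70 - 31953 = -31883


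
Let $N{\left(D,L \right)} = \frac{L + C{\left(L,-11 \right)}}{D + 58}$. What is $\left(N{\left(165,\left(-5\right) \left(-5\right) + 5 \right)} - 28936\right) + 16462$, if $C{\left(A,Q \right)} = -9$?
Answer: $- \frac{2781681}{223} \approx -12474.0$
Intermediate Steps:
$N{\left(D,L \right)} = \frac{-9 + L}{58 + D}$ ($N{\left(D,L \right)} = \frac{L - 9}{D + 58} = \frac{-9 + L}{58 + D}$)
$\left(N{\left(165,\left(-5\right) \left(-5\right) + 5 \right)} - 28936\right) + 16462 = \left(\frac{-9 + \left(\left(-5\right) \left(-5\right) + 5\right)}{58 + 165} - 28936\right) + 16462 = \left(\frac{-9 + \left(25 + 5\right)}{223} - 28936\right) + 16462 = \left(\frac{-9 + 30}{223} - 28936\right) + 16462 = \left(\frac{1}{223} \cdot 21 - 28936\right) + 16462 = \left(\frac{21}{223} - 28936\right) + 16462 = - \frac{6452707}{223} + 16462 = - \frac{2781681}{223}$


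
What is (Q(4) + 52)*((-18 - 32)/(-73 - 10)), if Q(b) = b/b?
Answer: 2650/83 ≈ 31.928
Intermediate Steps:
Q(b) = 1
(Q(4) + 52)*((-18 - 32)/(-73 - 10)) = (1 + 52)*((-18 - 32)/(-73 - 10)) = 53*(-50/(-83)) = 53*(-50*(-1/83)) = 53*(50/83) = 2650/83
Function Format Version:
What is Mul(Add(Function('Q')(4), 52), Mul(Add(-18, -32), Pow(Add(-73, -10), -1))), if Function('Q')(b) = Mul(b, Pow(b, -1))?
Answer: Rational(2650, 83) ≈ 31.928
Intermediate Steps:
Function('Q')(b) = 1
Mul(Add(Function('Q')(4), 52), Mul(Add(-18, -32), Pow(Add(-73, -10), -1))) = Mul(Add(1, 52), Mul(Add(-18, -32), Pow(Add(-73, -10), -1))) = Mul(53, Mul(-50, Pow(-83, -1))) = Mul(53, Mul(-50, Rational(-1, 83))) = Mul(53, Rational(50, 83)) = Rational(2650, 83)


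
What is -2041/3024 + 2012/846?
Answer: 242089/142128 ≈ 1.7033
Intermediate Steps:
-2041/3024 + 2012/846 = -2041*1/3024 + 2012*(1/846) = -2041/3024 + 1006/423 = 242089/142128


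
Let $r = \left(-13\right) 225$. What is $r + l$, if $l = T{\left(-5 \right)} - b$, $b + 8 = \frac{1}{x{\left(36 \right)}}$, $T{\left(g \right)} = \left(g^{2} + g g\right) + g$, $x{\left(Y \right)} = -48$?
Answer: $- \frac{137855}{48} \approx -2872.0$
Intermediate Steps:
$T{\left(g \right)} = g + 2 g^{2}$ ($T{\left(g \right)} = \left(g^{2} + g^{2}\right) + g = 2 g^{2} + g = g + 2 g^{2}$)
$b = - \frac{385}{48}$ ($b = -8 + \frac{1}{-48} = -8 - \frac{1}{48} = - \frac{385}{48} \approx -8.0208$)
$r = -2925$
$l = \frac{2545}{48}$ ($l = - 5 \left(1 + 2 \left(-5\right)\right) - - \frac{385}{48} = - 5 \left(1 - 10\right) + \frac{385}{48} = \left(-5\right) \left(-9\right) + \frac{385}{48} = 45 + \frac{385}{48} = \frac{2545}{48} \approx 53.021$)
$r + l = -2925 + \frac{2545}{48} = - \frac{137855}{48}$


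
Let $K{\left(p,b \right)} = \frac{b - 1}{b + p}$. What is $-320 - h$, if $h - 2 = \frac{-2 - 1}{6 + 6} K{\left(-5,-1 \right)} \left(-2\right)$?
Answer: $- \frac{1933}{6} \approx -322.17$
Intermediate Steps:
$K{\left(p,b \right)} = \frac{-1 + b}{b + p}$
$h = \frac{13}{6}$ ($h = 2 + \frac{-2 - 1}{6 + 6} \frac{-1 - 1}{-1 - 5} \left(-2\right) = 2 + - \frac{3}{12} \frac{1}{-6} \left(-2\right) \left(-2\right) = 2 + \left(-3\right) \frac{1}{12} \left(\left(- \frac{1}{6}\right) \left(-2\right)\right) \left(-2\right) = 2 + \left(- \frac{1}{4}\right) \frac{1}{3} \left(-2\right) = 2 - - \frac{1}{6} = 2 + \frac{1}{6} = \frac{13}{6} \approx 2.1667$)
$-320 - h = -320 - \frac{13}{6} = - \frac{1933}{6}$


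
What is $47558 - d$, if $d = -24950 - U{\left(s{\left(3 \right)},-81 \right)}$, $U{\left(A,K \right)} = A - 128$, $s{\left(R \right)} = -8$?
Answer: $72372$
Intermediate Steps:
$U{\left(A,K \right)} = -128 + A$
$d = -24814$ ($d = -24950 - \left(-128 - 8\right) = -24950 - -136 = -24950 + 136 = -24814$)
$47558 - d = 47558 - -24814 = 47558 + 24814 = 72372$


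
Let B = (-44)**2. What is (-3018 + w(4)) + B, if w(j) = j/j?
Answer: -1081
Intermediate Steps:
B = 1936
w(j) = 1
(-3018 + w(4)) + B = (-3018 + 1) + 1936 = -3017 + 1936 = -1081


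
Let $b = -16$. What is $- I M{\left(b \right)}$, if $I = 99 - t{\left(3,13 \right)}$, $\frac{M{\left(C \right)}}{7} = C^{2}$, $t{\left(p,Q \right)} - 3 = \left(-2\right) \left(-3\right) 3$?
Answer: $-139776$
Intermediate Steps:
$t{\left(p,Q \right)} = 21$ ($t{\left(p,Q \right)} = 3 + \left(-2\right) \left(-3\right) 3 = 3 + 6 \cdot 3 = 3 + 18 = 21$)
$M{\left(C \right)} = 7 C^{2}$
$I = 78$ ($I = 99 - 21 = 78$)
$- I M{\left(b \right)} = - 78 \cdot 7 \left(-16\right)^{2} = - 78 \cdot 7 \cdot 256 = - 78 \cdot 1792 = \left(-1\right) 139776 = -139776$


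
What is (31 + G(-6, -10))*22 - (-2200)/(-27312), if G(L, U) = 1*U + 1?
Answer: 1652101/3414 ≈ 483.92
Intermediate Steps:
G(L, U) = 1 + U (G(L, U) = U + 1 = 1 + U)
(31 + G(-6, -10))*22 - (-2200)/(-27312) = (31 + (1 - 10))*22 - (-2200)/(-27312) = (31 - 9)*22 - (-2200)*(-1)/27312 = 22*22 - 1*275/3414 = 484 - 275/3414 = 1652101/3414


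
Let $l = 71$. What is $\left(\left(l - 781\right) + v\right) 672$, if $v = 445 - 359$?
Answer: $-419328$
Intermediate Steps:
$v = 86$
$\left(\left(l - 781\right) + v\right) 672 = \left(\left(71 - 781\right) + 86\right) 672 = \left(-710 + 86\right) 672 = \left(-624\right) 672 = -419328$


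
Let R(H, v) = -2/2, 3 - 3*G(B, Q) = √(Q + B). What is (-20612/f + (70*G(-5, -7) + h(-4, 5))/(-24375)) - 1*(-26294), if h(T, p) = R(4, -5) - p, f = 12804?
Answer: 683815702337/26008125 + 28*I*√3/14625 ≈ 26292.0 + 0.0033161*I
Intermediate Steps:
G(B, Q) = 1 - √(B + Q)/3 (G(B, Q) = 1 - √(Q + B)/3 = 1 - √(B + Q)/3)
R(H, v) = -1 (R(H, v) = -2*½ = -1)
h(T, p) = -1 - p
(-20612/f + (70*G(-5, -7) + h(-4, 5))/(-24375)) - 1*(-26294) = (-20612/12804 + (70*(1 - √(-5 - 7)/3) + (-1 - 1*5))/(-24375)) - 1*(-26294) = (-20612*1/12804 + (70*(1 - 2*I*√3/3) + (-1 - 5))*(-1/24375)) + 26294 = (-5153/3201 + (70*(1 - 2*I*√3/3) - 6)*(-1/24375)) + 26294 = (-5153/3201 + ((70 - 140*I*√3/3) - 6)*(-1/24375)) + 26294 = (-5153/3201 + (64 - 140*I*√3/3)*(-1/24375)) + 26294 = (-5153/3201 + (-64/24375 + 28*I*√3/14625)) + 26294 = (-41936413/26008125 + 28*I*√3/14625) + 26294 = 683815702337/26008125 + 28*I*√3/14625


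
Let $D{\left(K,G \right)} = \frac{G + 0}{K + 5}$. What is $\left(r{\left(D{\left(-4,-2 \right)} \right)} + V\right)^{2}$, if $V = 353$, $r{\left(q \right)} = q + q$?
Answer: $121801$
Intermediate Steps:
$D{\left(K,G \right)} = \frac{G}{5 + K}$
$r{\left(q \right)} = 2 q$
$\left(r{\left(D{\left(-4,-2 \right)} \right)} + V\right)^{2} = \left(2 \left(- \frac{2}{5 - 4}\right) + 353\right)^{2} = \left(2 \left(- \frac{2}{1}\right) + 353\right)^{2} = \left(2 \left(\left(-2\right) 1\right) + 353\right)^{2} = \left(2 \left(-2\right) + 353\right)^{2} = \left(-4 + 353\right)^{2} = 349^{2} = 121801$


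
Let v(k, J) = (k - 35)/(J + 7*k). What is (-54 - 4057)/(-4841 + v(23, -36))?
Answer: 513875/605137 ≈ 0.84919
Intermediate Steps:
v(k, J) = (-35 + k)/(J + 7*k)
(-54 - 4057)/(-4841 + v(23, -36)) = (-54 - 4057)/(-4841 + (-35 + 23)/(-36 + 7*23)) = -4111/(-4841 - 12/(-36 + 161)) = -4111/(-4841 - 12/125) = -4111/(-605137/125) = -4111*(-125/605137) = 513875/605137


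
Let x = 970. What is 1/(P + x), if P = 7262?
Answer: 1/8232 ≈ 0.00012148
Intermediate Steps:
1/(P + x) = 1/(7262 + 970) = 1/8232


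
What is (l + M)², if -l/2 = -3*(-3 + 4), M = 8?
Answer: 196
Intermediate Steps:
l = 6 (l = -(-6)*(-3 + 4) = -(-6) = -2*(-3) = 6)
(l + M)² = (6 + 8)² = 14² = 196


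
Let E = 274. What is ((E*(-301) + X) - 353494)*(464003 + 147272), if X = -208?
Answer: -266623484400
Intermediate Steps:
((E*(-301) + X) - 353494)*(464003 + 147272) = ((274*(-301) - 208) - 353494)*(464003 + 147272) = ((-82474 - 208) - 353494)*611275 = (-82682 - 353494)*611275 = -436176*611275 = -266623484400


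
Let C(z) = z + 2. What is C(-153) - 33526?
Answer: -33677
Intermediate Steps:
C(z) = 2 + z
C(-153) - 33526 = (2 - 153) - 33526 = -151 - 33526 = -33677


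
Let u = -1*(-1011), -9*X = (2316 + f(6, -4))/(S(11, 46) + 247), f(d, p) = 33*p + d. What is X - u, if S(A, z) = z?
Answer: -889399/879 ≈ -1011.8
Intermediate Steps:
f(d, p) = d + 33*p
X = -730/879 (X = -(2316 + (6 + 33*(-4)))/(9*(46 + 247)) = -(2316 + (6 - 132))/(9*293) = -(2316 - 126)/(9*293) = -730/(3*293) = -⅑*2190/293 = -730/879 ≈ -0.83049)
u = 1011
X - u = -730/879 - 1*1011 = -730/879 - 1011 = -889399/879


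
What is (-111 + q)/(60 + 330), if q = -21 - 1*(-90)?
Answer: -7/65 ≈ -0.10769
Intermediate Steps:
q = 69 (q = -21 + 90 = 69)
(-111 + q)/(60 + 330) = (-111 + 69)/(60 + 330) = -42/390 = -42*1/390 = -7/65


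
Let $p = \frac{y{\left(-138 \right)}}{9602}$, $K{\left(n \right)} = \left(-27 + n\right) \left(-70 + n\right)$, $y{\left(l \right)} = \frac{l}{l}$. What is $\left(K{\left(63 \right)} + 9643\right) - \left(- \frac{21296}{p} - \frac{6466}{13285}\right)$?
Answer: $\frac{2716697256621}{13285} \approx 2.0449 \cdot 10^{8}$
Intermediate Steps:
$y{\left(l \right)} = 1$
$K{\left(n \right)} = \left(-70 + n\right) \left(-27 + n\right)$
$p = \frac{1}{9602}$ ($p = 1 \cdot \frac{1}{9602} = \frac{1}{9602} \approx 0.00010414$)
$\left(K{\left(63 \right)} + 9643\right) - \left(- \frac{21296}{p} - \frac{6466}{13285}\right) = \left(\left(1890 + 63^{2} - 6111\right) + 9643\right) - \left(- 21296 \frac{1}{\frac{1}{9602}} - \frac{6466}{13285}\right) = \left(\left(1890 + 3969 - 6111\right) + 9643\right) - \left(\left(-21296\right) 9602 - \frac{6466}{13285}\right) = \left(-252 + 9643\right) - \left(-204484192 - \frac{6466}{13285}\right) = 9391 - - \frac{2716572497186}{13285} = 9391 + \frac{2716572497186}{13285} = \frac{2716697256621}{13285}$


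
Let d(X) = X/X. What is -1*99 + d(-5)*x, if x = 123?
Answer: 24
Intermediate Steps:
d(X) = 1
-1*99 + d(-5)*x = -1*99 + 1*123 = -99 + 123 = 24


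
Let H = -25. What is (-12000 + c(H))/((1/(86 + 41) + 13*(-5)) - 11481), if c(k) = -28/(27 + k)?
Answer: 1525778/1466341 ≈ 1.0405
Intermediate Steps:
(-12000 + c(H))/((1/(86 + 41) + 13*(-5)) - 11481) = (-12000 - 28/(27 - 25))/((1/(86 + 41) + 13*(-5)) - 11481) = (-12000 - 28/2)/((1/127 - 65) - 11481) = (-12000 - 28*½)/((1/127 - 65) - 11481) = (-12000 - 14)/(-8254/127 - 11481) = -12014/(-1466341/127) = -12014*(-127/1466341) = 1525778/1466341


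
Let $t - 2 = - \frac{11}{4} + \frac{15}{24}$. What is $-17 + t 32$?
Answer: $-21$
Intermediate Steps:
$t = - \frac{1}{8}$ ($t = 2 + \left(- \frac{11}{4} + \frac{15}{24}\right) = 2 + \left(\left(-11\right) \frac{1}{4} + 15 \cdot \frac{1}{24}\right) = 2 + \left(- \frac{11}{4} + \frac{5}{8}\right) = 2 - \frac{17}{8} = - \frac{1}{8} \approx -0.125$)
$-17 + t 32 = -17 - 4 = -21$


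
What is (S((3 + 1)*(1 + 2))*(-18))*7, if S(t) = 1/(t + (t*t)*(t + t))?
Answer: -21/578 ≈ -0.036332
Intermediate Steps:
S(t) = 1/(t + 2*t³) (S(t) = 1/(t + t²*(2*t)) = 1/(t + 2*t³))
(S((3 + 1)*(1 + 2))*(-18))*7 = (-18/((3 + 1)*(1 + 2) + 2*((3 + 1)*(1 + 2))³))*7 = (-18/(4*3 + 2*(4*3)³))*7 = (-18/(12 + 2*12³))*7 = (-18/(12 + 2*1728))*7 = (-18/(12 + 3456))*7 = (-18/3468)*7 = ((1/3468)*(-18))*7 = -3/578*7 = -21/578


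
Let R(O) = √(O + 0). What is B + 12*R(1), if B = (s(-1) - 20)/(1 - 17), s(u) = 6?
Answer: 103/8 ≈ 12.875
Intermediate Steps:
R(O) = √O
B = 7/8 (B = (6 - 20)/(1 - 17) = -14/(-16) = -14*(-1/16) = 7/8 ≈ 0.87500)
B + 12*R(1) = 7/8 + 12*√1 = 7/8 + 12*1 = 7/8 + 12 = 103/8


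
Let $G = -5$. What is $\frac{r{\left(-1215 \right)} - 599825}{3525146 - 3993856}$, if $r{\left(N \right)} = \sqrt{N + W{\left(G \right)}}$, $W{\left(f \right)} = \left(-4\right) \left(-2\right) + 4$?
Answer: $\frac{119965}{93742} - \frac{i \sqrt{1203}}{468710} \approx 1.2797 - 7.4 \cdot 10^{-5} i$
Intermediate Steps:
$W{\left(f \right)} = 12$ ($W{\left(f \right)} = 8 + 4 = 12$)
$r{\left(N \right)} = \sqrt{12 + N}$ ($r{\left(N \right)} = \sqrt{N + 12} = \sqrt{12 + N}$)
$\frac{r{\left(-1215 \right)} - 599825}{3525146 - 3993856} = \frac{\sqrt{12 - 1215} - 599825}{3525146 - 3993856} = \frac{\sqrt{-1203} - 599825}{-468710} = \left(i \sqrt{1203} - 599825\right) \left(- \frac{1}{468710}\right) = \left(-599825 + i \sqrt{1203}\right) \left(- \frac{1}{468710}\right) = \frac{119965}{93742} - \frac{i \sqrt{1203}}{468710}$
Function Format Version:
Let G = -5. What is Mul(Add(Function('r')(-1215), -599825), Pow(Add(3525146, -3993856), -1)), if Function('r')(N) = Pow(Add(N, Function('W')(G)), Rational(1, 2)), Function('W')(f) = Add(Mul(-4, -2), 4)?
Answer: Add(Rational(119965, 93742), Mul(Rational(-1, 468710), I, Pow(1203, Rational(1, 2)))) ≈ Add(1.2797, Mul(-7.4000e-5, I))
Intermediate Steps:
Function('W')(f) = 12 (Function('W')(f) = Add(8, 4) = 12)
Function('r')(N) = Pow(Add(12, N), Rational(1, 2)) (Function('r')(N) = Pow(Add(N, 12), Rational(1, 2)) = Pow(Add(12, N), Rational(1, 2)))
Mul(Add(Function('r')(-1215), -599825), Pow(Add(3525146, -3993856), -1)) = Mul(Add(Pow(Add(12, -1215), Rational(1, 2)), -599825), Pow(Add(3525146, -3993856), -1)) = Mul(Add(Pow(-1203, Rational(1, 2)), -599825), Pow(-468710, -1)) = Mul(Add(Mul(I, Pow(1203, Rational(1, 2))), -599825), Rational(-1, 468710)) = Mul(Add(-599825, Mul(I, Pow(1203, Rational(1, 2)))), Rational(-1, 468710)) = Add(Rational(119965, 93742), Mul(Rational(-1, 468710), I, Pow(1203, Rational(1, 2))))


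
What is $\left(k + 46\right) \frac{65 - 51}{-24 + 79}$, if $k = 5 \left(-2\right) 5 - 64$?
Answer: $- \frac{952}{55} \approx -17.309$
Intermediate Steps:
$k = -114$ ($k = \left(-10\right) 5 - 64 = -50 - 64 = -114$)
$\left(k + 46\right) \frac{65 - 51}{-24 + 79} = \left(-114 + 46\right) \frac{65 - 51}{-24 + 79} = - 68 \cdot \frac{14}{55} = - 68 \cdot 14 \cdot \frac{1}{55} = \left(-68\right) \frac{14}{55} = - \frac{952}{55}$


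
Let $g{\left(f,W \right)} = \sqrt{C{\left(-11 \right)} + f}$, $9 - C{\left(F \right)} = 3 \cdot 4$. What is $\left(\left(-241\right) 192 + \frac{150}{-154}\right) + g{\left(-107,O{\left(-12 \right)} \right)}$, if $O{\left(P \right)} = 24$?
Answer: $- \frac{3563019}{77} + i \sqrt{110} \approx -46273.0 + 10.488 i$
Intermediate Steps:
$C{\left(F \right)} = -3$ ($C{\left(F \right)} = 9 - 3 \cdot 4 = 9 - 12 = -3$)
$g{\left(f,W \right)} = \sqrt{-3 + f}$
$\left(\left(-241\right) 192 + \frac{150}{-154}\right) + g{\left(-107,O{\left(-12 \right)} \right)} = \left(\left(-241\right) 192 + \frac{150}{-154}\right) + \sqrt{-3 - 107} = \left(-46272 + 150 \left(- \frac{1}{154}\right)\right) + \sqrt{-110} = \left(-46272 - \frac{75}{77}\right) + i \sqrt{110} = - \frac{3563019}{77} + i \sqrt{110}$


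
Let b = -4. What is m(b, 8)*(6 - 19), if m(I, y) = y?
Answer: -104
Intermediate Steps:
m(b, 8)*(6 - 19) = 8*(6 - 19) = 8*(-13) = -104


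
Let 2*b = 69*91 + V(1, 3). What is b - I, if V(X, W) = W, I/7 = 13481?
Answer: -91226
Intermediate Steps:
I = 94367 (I = 7*13481 = 94367)
b = 3141 (b = (69*91 + 3)/2 = (6279 + 3)/2 = (½)*6282 = 3141)
b - I = 3141 - 1*94367 = 3141 - 94367 = -91226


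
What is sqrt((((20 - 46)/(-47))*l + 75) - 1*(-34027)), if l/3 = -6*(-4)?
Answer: sqrt(75419302)/47 ≈ 184.78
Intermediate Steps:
l = 72 (l = 3*(-6*(-4)) = 3*24 = 72)
sqrt((((20 - 46)/(-47))*l + 75) - 1*(-34027)) = sqrt((((20 - 46)/(-47))*72 + 75) - 1*(-34027)) = sqrt((-26*(-1/47)*72 + 75) + 34027) = sqrt(((26/47)*72 + 75) + 34027) = sqrt((1872/47 + 75) + 34027) = sqrt(5397/47 + 34027) = sqrt(1604666/47) = sqrt(75419302)/47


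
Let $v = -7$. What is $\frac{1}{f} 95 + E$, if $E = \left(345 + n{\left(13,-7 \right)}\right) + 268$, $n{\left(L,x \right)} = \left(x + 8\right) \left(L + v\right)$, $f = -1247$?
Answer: $\frac{771798}{1247} \approx 618.92$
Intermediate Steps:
$n{\left(L,x \right)} = \left(-7 + L\right) \left(8 + x\right)$ ($n{\left(L,x \right)} = \left(x + 8\right) \left(L - 7\right) = \left(8 + x\right) \left(-7 + L\right) = \left(-7 + L\right) \left(8 + x\right)$)
$E = 619$ ($E = \left(345 + \left(-56 - -49 + 8 \cdot 13 + 13 \left(-7\right)\right)\right) + 268 = \left(345 + \left(-56 + 49 + 104 - 91\right)\right) + 268 = \left(345 + 6\right) + 268 = 351 + 268 = 619$)
$\frac{1}{f} 95 + E = \frac{1}{-1247} \cdot 95 + 619 = \left(- \frac{1}{1247}\right) 95 + 619 = - \frac{95}{1247} + 619 = \frac{771798}{1247}$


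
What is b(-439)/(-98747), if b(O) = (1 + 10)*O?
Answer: 439/8977 ≈ 0.048903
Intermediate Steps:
b(O) = 11*O
b(-439)/(-98747) = (11*(-439))/(-98747) = -4829*(-1/98747) = 439/8977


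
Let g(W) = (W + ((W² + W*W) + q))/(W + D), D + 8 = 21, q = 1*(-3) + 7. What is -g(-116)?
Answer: 26800/103 ≈ 260.19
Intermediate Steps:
q = 4 (q = -3 + 7 = 4)
D = 13 (D = -8 + 21 = 13)
g(W) = (4 + W + 2*W²)/(13 + W) (g(W) = (W + ((W² + W*W) + 4))/(W + 13) = (W + ((W² + W²) + 4))/(13 + W) = (W + (2*W² + 4))/(13 + W) = (W + (4 + 2*W²))/(13 + W) = (4 + W + 2*W²)/(13 + W))
-g(-116) = -(4 - 116 + 2*(-116)²)/(13 - 116) = -(4 - 116 + 2*13456)/(-103) = -(-1)*(4 - 116 + 26912)/103 = -(-1)*26800/103 = -1*(-26800/103) = 26800/103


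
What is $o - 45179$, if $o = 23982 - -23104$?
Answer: $1907$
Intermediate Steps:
$o = 47086$ ($o = 23982 + 23104 = 47086$)
$o - 45179 = 47086 - 45179 = 1907$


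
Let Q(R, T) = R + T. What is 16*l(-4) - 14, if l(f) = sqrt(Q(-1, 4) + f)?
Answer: -14 + 16*I ≈ -14.0 + 16.0*I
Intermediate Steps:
l(f) = sqrt(3 + f) (l(f) = sqrt((-1 + 4) + f) = sqrt(3 + f))
16*l(-4) - 14 = 16*sqrt(3 - 4) - 14 = 16*sqrt(-1) - 14 = 16*I - 14 = -14 + 16*I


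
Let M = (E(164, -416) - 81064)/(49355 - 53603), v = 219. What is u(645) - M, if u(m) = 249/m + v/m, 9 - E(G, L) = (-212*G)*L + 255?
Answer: -8831833/2580 ≈ -3423.2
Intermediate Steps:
E(G, L) = -246 + 212*G*L (E(G, L) = 9 - ((-212*G)*L + 255) = 9 - (-212*G*L + 255) = 9 - (255 - 212*G*L) = 9 + (-255 + 212*G*L) = -246 + 212*G*L)
u(m) = 468/m (u(m) = 249/m + 219/m = 468/m)
M = 41087/12 (M = ((-246 + 212*164*(-416)) - 81064)/(49355 - 53603) = ((-246 - 14463488) - 81064)/(-4248) = (-14463734 - 81064)*(-1/4248) = -14544798*(-1/4248) = 41087/12 ≈ 3423.9)
u(645) - M = 468/645 - 1*41087/12 = 468*(1/645) - 41087/12 = 156/215 - 41087/12 = -8831833/2580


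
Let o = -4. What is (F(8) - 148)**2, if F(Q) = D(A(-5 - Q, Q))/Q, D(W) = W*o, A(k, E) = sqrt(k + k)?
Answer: (296 + I*sqrt(26))**2/4 ≈ 21898.0 + 754.66*I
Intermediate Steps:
A(k, E) = sqrt(2)*sqrt(k) (A(k, E) = sqrt(2*k) = sqrt(2)*sqrt(k))
D(W) = -4*W (D(W) = W*(-4) = -4*W)
F(Q) = -4*sqrt(2)*sqrt(-5 - Q)/Q (F(Q) = (-4*sqrt(2)*sqrt(-5 - Q))/Q = -4*sqrt(2)*sqrt(-5 - Q)/Q)
(F(8) - 148)**2 = (-4*sqrt(-10 - 2*8)/8 - 148)**2 = (-4*1/8*sqrt(-10 - 16) - 148)**2 = (-4*1/8*sqrt(-26) - 148)**2 = (-4*1/8*I*sqrt(26) - 148)**2 = (-I*sqrt(26)/2 - 148)**2 = (-148 - I*sqrt(26)/2)**2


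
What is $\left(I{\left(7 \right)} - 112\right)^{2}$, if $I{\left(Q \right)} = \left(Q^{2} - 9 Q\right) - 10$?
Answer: $18496$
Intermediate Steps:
$I{\left(Q \right)} = -10 + Q^{2} - 9 Q$
$\left(I{\left(7 \right)} - 112\right)^{2} = \left(\left(-10 + 7^{2} - 63\right) - 112\right)^{2} = \left(\left(-10 + 49 - 63\right) - 112\right)^{2} = \left(-24 - 112\right)^{2} = \left(-136\right)^{2} = 18496$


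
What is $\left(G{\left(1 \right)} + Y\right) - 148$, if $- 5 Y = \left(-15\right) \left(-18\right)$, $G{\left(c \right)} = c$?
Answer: $-201$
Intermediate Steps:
$Y = -54$ ($Y = - \frac{\left(-15\right) \left(-18\right)}{5} = \left(- \frac{1}{5}\right) 270 = -54$)
$\left(G{\left(1 \right)} + Y\right) - 148 = \left(1 - 54\right) - 148 = -53 - 148 = -201$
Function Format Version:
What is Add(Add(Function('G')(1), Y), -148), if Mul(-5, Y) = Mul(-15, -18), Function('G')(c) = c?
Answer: -201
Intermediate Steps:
Y = -54 (Y = Mul(Rational(-1, 5), Mul(-15, -18)) = Mul(Rational(-1, 5), 270) = -54)
Add(Add(Function('G')(1), Y), -148) = Add(Add(1, -54), -148) = Add(-53, -148) = -201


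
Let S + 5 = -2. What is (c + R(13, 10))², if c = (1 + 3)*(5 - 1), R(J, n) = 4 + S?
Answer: 169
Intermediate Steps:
S = -7 (S = -5 - 2 = -7)
R(J, n) = -3 (R(J, n) = 4 - 7 = -3)
c = 16 (c = 4*4 = 16)
(c + R(13, 10))² = (16 - 3)² = 13² = 169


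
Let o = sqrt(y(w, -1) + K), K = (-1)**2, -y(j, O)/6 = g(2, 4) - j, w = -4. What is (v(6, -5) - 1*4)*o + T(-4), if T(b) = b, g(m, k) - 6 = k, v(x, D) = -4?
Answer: -4 - 8*I*sqrt(83) ≈ -4.0 - 72.883*I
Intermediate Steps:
g(m, k) = 6 + k
y(j, O) = -60 + 6*j (y(j, O) = -6*((6 + 4) - j) = -6*(10 - j) = -60 + 6*j)
K = 1
o = I*sqrt(83) (o = sqrt((-60 + 6*(-4)) + 1) = sqrt((-60 - 24) + 1) = sqrt(-84 + 1) = sqrt(-83) = I*sqrt(83) ≈ 9.1104*I)
(v(6, -5) - 1*4)*o + T(-4) = (-4 - 1*4)*(I*sqrt(83)) - 4 = (-4 - 4)*(I*sqrt(83)) - 4 = -8*I*sqrt(83) - 4 = -4 - 8*I*sqrt(83)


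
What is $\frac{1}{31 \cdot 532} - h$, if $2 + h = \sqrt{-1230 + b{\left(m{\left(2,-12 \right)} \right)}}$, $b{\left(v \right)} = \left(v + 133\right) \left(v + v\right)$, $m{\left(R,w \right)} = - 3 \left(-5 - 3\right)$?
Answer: $\frac{32985}{16492} - \sqrt{6306} \approx -77.41$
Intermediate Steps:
$m{\left(R,w \right)} = 24$ ($m{\left(R,w \right)} = \left(-3\right) \left(-8\right) = 24$)
$b{\left(v \right)} = 2 v \left(133 + v\right)$ ($b{\left(v \right)} = \left(133 + v\right) 2 v = 2 v \left(133 + v\right)$)
$h = -2 + \sqrt{6306}$ ($h = -2 + \sqrt{-1230 + 2 \cdot 24 \left(133 + 24\right)} = -2 + \sqrt{-1230 + 2 \cdot 24 \cdot 157} = -2 + \sqrt{-1230 + 7536} = -2 + \sqrt{6306} \approx 77.41$)
$\frac{1}{31 \cdot 532} - h = \frac{1}{31 \cdot 532} - \left(-2 + \sqrt{6306}\right) = \frac{1}{16492} + \left(2 - \sqrt{6306}\right) = \frac{32985}{16492} - \sqrt{6306}$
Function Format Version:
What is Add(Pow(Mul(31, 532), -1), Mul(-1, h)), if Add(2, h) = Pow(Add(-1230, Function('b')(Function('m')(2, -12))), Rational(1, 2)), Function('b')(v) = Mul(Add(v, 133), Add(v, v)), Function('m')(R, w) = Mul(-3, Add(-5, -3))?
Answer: Add(Rational(32985, 16492), Mul(-1, Pow(6306, Rational(1, 2)))) ≈ -77.410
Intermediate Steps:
Function('m')(R, w) = 24 (Function('m')(R, w) = Mul(-3, -8) = 24)
Function('b')(v) = Mul(2, v, Add(133, v)) (Function('b')(v) = Mul(Add(133, v), Mul(2, v)) = Mul(2, v, Add(133, v)))
h = Add(-2, Pow(6306, Rational(1, 2))) (h = Add(-2, Pow(Add(-1230, Mul(2, 24, Add(133, 24))), Rational(1, 2))) = Add(-2, Pow(Add(-1230, Mul(2, 24, 157)), Rational(1, 2))) = Add(-2, Pow(Add(-1230, 7536), Rational(1, 2))) = Add(-2, Pow(6306, Rational(1, 2))) ≈ 77.410)
Add(Pow(Mul(31, 532), -1), Mul(-1, h)) = Add(Pow(Mul(31, 532), -1), Mul(-1, Add(-2, Pow(6306, Rational(1, 2))))) = Add(Pow(16492, -1), Add(2, Mul(-1, Pow(6306, Rational(1, 2))))) = Add(Rational(1, 16492), Add(2, Mul(-1, Pow(6306, Rational(1, 2))))) = Add(Rational(32985, 16492), Mul(-1, Pow(6306, Rational(1, 2))))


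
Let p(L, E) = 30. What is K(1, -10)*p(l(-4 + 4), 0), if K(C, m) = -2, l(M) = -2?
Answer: -60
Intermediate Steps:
K(1, -10)*p(l(-4 + 4), 0) = -2*30 = -60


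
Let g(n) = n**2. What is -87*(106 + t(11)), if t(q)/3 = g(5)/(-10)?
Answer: -17139/2 ≈ -8569.5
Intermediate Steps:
t(q) = -15/2 (t(q) = 3*(5**2/(-10)) = 3*(25*(-1/10)) = 3*(-5/2) = -15/2)
-87*(106 + t(11)) = -87*(106 - 15/2) = -87*197/2 = -17139/2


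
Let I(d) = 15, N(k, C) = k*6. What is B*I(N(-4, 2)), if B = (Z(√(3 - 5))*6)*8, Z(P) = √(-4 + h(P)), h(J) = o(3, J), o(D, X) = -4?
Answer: 1440*I*√2 ≈ 2036.5*I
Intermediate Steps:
h(J) = -4
N(k, C) = 6*k
Z(P) = 2*I*√2 (Z(P) = √(-4 - 4) = √(-8) = 2*I*√2)
B = 96*I*√2 (B = ((2*I*√2)*6)*8 = (12*I*√2)*8 = 96*I*√2 ≈ 135.76*I)
B*I(N(-4, 2)) = (96*I*√2)*15 = 1440*I*√2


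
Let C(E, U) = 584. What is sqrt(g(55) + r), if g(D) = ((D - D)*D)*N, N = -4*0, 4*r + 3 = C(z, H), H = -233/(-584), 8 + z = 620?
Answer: sqrt(581)/2 ≈ 12.052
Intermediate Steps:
z = 612 (z = -8 + 620 = 612)
H = 233/584 (H = -233*(-1/584) = 233/584 ≈ 0.39897)
r = 581/4 (r = -3/4 + (1/4)*584 = -3/4 + 146 = 581/4 ≈ 145.25)
N = 0
g(D) = 0 (g(D) = ((D - D)*D)*0 = (0*D)*0 = 0*0 = 0)
sqrt(g(55) + r) = sqrt(0 + 581/4) = sqrt(581/4) = sqrt(581)/2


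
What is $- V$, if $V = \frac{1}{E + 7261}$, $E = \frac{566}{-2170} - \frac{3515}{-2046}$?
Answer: $- \frac{71610}{520064557} \approx -0.00013769$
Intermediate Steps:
$E = \frac{104347}{71610}$ ($E = 566 \left(- \frac{1}{2170}\right) - - \frac{3515}{2046} = - \frac{283}{1085} + \frac{3515}{2046} = \frac{104347}{71610} \approx 1.4572$)
$V = \frac{71610}{520064557}$ ($V = \frac{1}{\frac{104347}{71610} + 7261} = \frac{1}{\frac{520064557}{71610}} = \frac{71610}{520064557} \approx 0.00013769$)
$- V = \left(-1\right) \frac{71610}{520064557} = - \frac{71610}{520064557}$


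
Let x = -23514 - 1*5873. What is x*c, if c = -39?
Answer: 1146093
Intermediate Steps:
x = -29387 (x = -23514 - 5873 = -29387)
x*c = -29387*(-39) = 1146093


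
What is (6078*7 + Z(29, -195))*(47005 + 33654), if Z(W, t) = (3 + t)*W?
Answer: 2982608502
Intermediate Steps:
Z(W, t) = W*(3 + t)
(6078*7 + Z(29, -195))*(47005 + 33654) = (6078*7 + 29*(3 - 195))*(47005 + 33654) = (42546 + 29*(-192))*80659 = (42546 - 5568)*80659 = 36978*80659 = 2982608502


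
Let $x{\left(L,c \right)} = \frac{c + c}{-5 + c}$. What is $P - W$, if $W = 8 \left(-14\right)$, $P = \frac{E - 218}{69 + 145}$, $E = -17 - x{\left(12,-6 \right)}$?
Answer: $\frac{261051}{2354} \approx 110.9$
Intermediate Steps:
$x{\left(L,c \right)} = \frac{2 c}{-5 + c}$
$E = - \frac{199}{11}$ ($E = -17 - 2 \left(-6\right) \frac{1}{-5 - 6} = -17 - 2 \left(-6\right) \frac{1}{-11} = -17 - 2 \left(-6\right) \left(- \frac{1}{11}\right) = -17 - \frac{12}{11} = - \frac{199}{11} \approx -18.091$)
$P = - \frac{2597}{2354}$ ($P = \frac{- \frac{199}{11} - 218}{69 + 145} = - \frac{2597}{11 \cdot 214} = \left(- \frac{2597}{11}\right) \frac{1}{214} = - \frac{2597}{2354} \approx -1.1032$)
$W = -112$
$P - W = - \frac{2597}{2354} - -112 = - \frac{2597}{2354} + 112 = \frac{261051}{2354}$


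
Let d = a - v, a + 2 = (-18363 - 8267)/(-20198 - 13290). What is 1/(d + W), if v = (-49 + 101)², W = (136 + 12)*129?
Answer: 16744/274380499 ≈ 6.1025e-5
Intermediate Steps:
W = 19092 (W = 148*129 = 19092)
a = -20173/16744 (a = -2 + (-18363 - 8267)/(-20198 - 13290) = -2 - 26630/(-33488) = -2 - 26630*(-1/33488) = -2 + 13315/16744 = -20173/16744 ≈ -1.2048)
v = 2704 (v = 52² = 2704)
d = -45295949/16744 (d = -20173/16744 - 1*2704 = -20173/16744 - 2704 = -45295949/16744 ≈ -2705.2)
1/(d + W) = 1/(-45295949/16744 + 19092) = 1/(274380499/16744) = 16744/274380499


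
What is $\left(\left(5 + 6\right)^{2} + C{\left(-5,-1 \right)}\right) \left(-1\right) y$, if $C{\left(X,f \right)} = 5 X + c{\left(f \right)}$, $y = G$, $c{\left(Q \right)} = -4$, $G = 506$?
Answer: $-46552$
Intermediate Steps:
$y = 506$
$C{\left(X,f \right)} = -4 + 5 X$ ($C{\left(X,f \right)} = 5 X - 4 = -4 + 5 X$)
$\left(\left(5 + 6\right)^{2} + C{\left(-5,-1 \right)}\right) \left(-1\right) y = \left(\left(5 + 6\right)^{2} + \left(-4 + 5 \left(-5\right)\right)\right) \left(-1\right) 506 = \left(11^{2} - 29\right) \left(-1\right) 506 = \left(121 - 29\right) \left(-1\right) 506 = 92 \left(-1\right) 506 = \left(-92\right) 506 = -46552$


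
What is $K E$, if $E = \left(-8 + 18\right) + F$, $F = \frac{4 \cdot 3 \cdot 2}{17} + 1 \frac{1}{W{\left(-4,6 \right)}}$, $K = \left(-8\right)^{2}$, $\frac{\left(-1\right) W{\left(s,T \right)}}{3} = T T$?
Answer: $\frac{334960}{459} \approx 729.76$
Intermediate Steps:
$W{\left(s,T \right)} = - 3 T^{2}$ ($W{\left(s,T \right)} = - 3 T T = - 3 T^{2}$)
$K = 64$
$F = \frac{2575}{1836}$ ($F = \frac{4 \cdot 3 \cdot 2}{17} + 1 \frac{1}{\left(-3\right) 6^{2}} = 12 \cdot 2 \cdot \frac{1}{17} + 1 \frac{1}{\left(-3\right) 36} = 24 \cdot \frac{1}{17} + 1 \frac{1}{-108} = \frac{24}{17} + 1 \left(- \frac{1}{108}\right) = \frac{24}{17} - \frac{1}{108} = \frac{2575}{1836} \approx 1.4025$)
$E = \frac{20935}{1836}$ ($E = \left(-8 + 18\right) + \frac{2575}{1836} = 10 + \frac{2575}{1836} = \frac{20935}{1836} \approx 11.403$)
$K E = 64 \cdot \frac{20935}{1836} = \frac{334960}{459}$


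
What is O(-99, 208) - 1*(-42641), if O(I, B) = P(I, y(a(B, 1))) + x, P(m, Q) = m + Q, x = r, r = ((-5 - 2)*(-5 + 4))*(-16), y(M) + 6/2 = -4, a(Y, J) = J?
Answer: 42423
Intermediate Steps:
y(M) = -7 (y(M) = -3 - 4 = -7)
r = -112 (r = -7*(-1)*(-16) = 7*(-16) = -112)
x = -112
P(m, Q) = Q + m
O(I, B) = -119 + I (O(I, B) = (-7 + I) - 112 = -119 + I)
O(-99, 208) - 1*(-42641) = (-119 - 99) - 1*(-42641) = -218 + 42641 = 42423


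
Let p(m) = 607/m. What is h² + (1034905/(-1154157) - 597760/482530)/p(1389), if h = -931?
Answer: 9766828445075730778/11268254465549 ≈ 8.6676e+5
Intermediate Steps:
h² + (1034905/(-1154157) - 597760/482530)/p(1389) = (-931)² + (1034905/(-1154157) - 597760/482530)/((607/1389)) = 866761 + (1034905*(-1/1154157) - 597760*1/482530)/((607*(1/1389))) = 866761 + (-1034905/1154157 - 59776/48253)/(607/1389) = 866761 - 118928159797/55691537721*1389/607 = 866761 - 55063737986011/11268254465549 = 9766828445075730778/11268254465549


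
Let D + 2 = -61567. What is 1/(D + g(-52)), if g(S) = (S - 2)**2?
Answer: -1/58653 ≈ -1.7049e-5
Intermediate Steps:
g(S) = (-2 + S)**2
D = -61569 (D = -2 - 61567 = -61569)
1/(D + g(-52)) = 1/(-61569 + (-2 - 52)**2) = 1/(-61569 + (-54)**2) = 1/(-61569 + 2916) = 1/(-58653) = -1/58653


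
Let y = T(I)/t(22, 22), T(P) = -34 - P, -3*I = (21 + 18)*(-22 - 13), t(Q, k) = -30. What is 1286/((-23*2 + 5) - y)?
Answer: -12860/573 ≈ -22.443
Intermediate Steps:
I = 455 (I = -(21 + 18)*(-22 - 13)/3 = -13*(-35) = -⅓*(-1365) = 455)
y = 163/10 (y = (-34 - 1*455)/(-30) = (-34 - 455)*(-1/30) = -489*(-1/30) = 163/10 ≈ 16.300)
1286/((-23*2 + 5) - y) = 1286/((-23*2 + 5) - 1*163/10) = 1286/((-46 + 5) - 163/10) = 1286/(-41 - 163/10) = 1286/(-573/10) = 1286*(-10/573) = -12860/573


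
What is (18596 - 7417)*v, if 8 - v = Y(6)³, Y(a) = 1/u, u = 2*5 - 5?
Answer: 11167821/125 ≈ 89343.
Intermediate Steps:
u = 5 (u = 10 - 5 = 5)
Y(a) = ⅕ (Y(a) = 1/5 = ⅕)
v = 999/125 (v = 8 - (⅕)³ = 8 - 1*1/125 = 8 - 1/125 = 999/125 ≈ 7.9920)
(18596 - 7417)*v = (18596 - 7417)*(999/125) = 11179*(999/125) = 11167821/125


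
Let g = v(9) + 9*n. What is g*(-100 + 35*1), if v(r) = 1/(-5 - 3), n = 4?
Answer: -18655/8 ≈ -2331.9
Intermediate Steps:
v(r) = -⅛ (v(r) = 1/(-8) = -⅛)
g = 287/8 (g = -⅛ + 9*4 = -⅛ + 36 = 287/8 ≈ 35.875)
g*(-100 + 35*1) = 287*(-100 + 35*1)/8 = 287*(-100 + 35)/8 = (287/8)*(-65) = -18655/8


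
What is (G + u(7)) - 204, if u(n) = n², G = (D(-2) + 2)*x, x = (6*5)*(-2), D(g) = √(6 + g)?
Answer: -395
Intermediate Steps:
x = -60 (x = 30*(-2) = -60)
G = -240 (G = (√(6 - 2) + 2)*(-60) = (√4 + 2)*(-60) = (2 + 2)*(-60) = 4*(-60) = -240)
(G + u(7)) - 204 = (-240 + 7²) - 204 = (-240 + 49) - 204 = -191 - 204 = -395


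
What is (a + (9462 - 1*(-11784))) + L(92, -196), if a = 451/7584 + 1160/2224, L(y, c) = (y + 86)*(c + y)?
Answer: 2882729713/1054176 ≈ 2734.6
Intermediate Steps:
L(y, c) = (86 + y)*(c + y)
a = 612529/1054176 (a = 451*(1/7584) + 1160*(1/2224) = 451/7584 + 145/278 = 612529/1054176 ≈ 0.58105)
(a + (9462 - 1*(-11784))) + L(92, -196) = (612529/1054176 + (9462 - 1*(-11784))) + (92² + 86*(-196) + 86*92 - 196*92) = (612529/1054176 + (9462 + 11784)) + (8464 - 16856 + 7912 - 18032) = (612529/1054176 + 21246) - 18512 = 22397635825/1054176 - 18512 = 2882729713/1054176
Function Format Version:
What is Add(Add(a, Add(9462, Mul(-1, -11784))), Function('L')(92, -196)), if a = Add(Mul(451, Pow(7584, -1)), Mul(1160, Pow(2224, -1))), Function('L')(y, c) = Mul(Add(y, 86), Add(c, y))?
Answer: Rational(2882729713, 1054176) ≈ 2734.6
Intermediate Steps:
Function('L')(y, c) = Mul(Add(86, y), Add(c, y))
a = Rational(612529, 1054176) (a = Add(Mul(451, Rational(1, 7584)), Mul(1160, Rational(1, 2224))) = Add(Rational(451, 7584), Rational(145, 278)) = Rational(612529, 1054176) ≈ 0.58105)
Add(Add(a, Add(9462, Mul(-1, -11784))), Function('L')(92, -196)) = Add(Add(Rational(612529, 1054176), Add(9462, Mul(-1, -11784))), Add(Pow(92, 2), Mul(86, -196), Mul(86, 92), Mul(-196, 92))) = Add(Add(Rational(612529, 1054176), Add(9462, 11784)), Add(8464, -16856, 7912, -18032)) = Add(Add(Rational(612529, 1054176), 21246), -18512) = Add(Rational(22397635825, 1054176), -18512) = Rational(2882729713, 1054176)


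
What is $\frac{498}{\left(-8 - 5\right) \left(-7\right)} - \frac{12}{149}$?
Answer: $\frac{73110}{13559} \approx 5.392$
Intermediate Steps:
$\frac{498}{\left(-8 - 5\right) \left(-7\right)} - \frac{12}{149} = \frac{498}{\left(-13\right) \left(-7\right)} - \frac{12}{149} = \frac{498}{91} - \frac{12}{149} = \frac{73110}{13559}$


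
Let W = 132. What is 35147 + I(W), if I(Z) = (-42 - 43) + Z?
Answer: 35194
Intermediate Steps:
I(Z) = -85 + Z
35147 + I(W) = 35147 + (-85 + 132) = 35147 + 47 = 35194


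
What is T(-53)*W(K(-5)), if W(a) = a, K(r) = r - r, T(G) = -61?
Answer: 0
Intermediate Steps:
K(r) = 0
T(-53)*W(K(-5)) = -61*0 = 0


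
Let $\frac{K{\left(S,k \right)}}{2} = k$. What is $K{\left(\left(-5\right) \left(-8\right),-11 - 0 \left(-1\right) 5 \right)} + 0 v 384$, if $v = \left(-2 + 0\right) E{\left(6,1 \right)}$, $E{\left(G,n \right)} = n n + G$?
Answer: $-22$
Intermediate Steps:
$E{\left(G,n \right)} = G + n^{2}$ ($E{\left(G,n \right)} = n^{2} + G = G + n^{2}$)
$K{\left(S,k \right)} = 2 k$
$v = -14$ ($v = \left(-2 + 0\right) \left(6 + 1^{2}\right) = - 2 \left(6 + 1\right) = \left(-2\right) 7 = -14$)
$K{\left(\left(-5\right) \left(-8\right),-11 - 0 \left(-1\right) 5 \right)} + 0 v 384 = 2 \left(-11 - 0 \left(-1\right) 5\right) + 0 \left(-14\right) 384 = 2 \left(-11 - 0 \cdot 5\right) + 0 \cdot 384 = 2 \left(-11 - 0\right) + 0 = 2 \left(-11 + 0\right) + 0 = 2 \left(-11\right) + 0 = -22 + 0 = -22$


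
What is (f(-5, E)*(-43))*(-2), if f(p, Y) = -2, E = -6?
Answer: -172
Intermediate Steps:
(f(-5, E)*(-43))*(-2) = -2*(-43)*(-2) = 86*(-2) = -172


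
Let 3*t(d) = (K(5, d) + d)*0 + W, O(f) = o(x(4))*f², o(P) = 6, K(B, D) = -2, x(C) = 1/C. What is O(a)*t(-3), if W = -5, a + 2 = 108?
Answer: -112360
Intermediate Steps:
a = 106 (a = -2 + 108 = 106)
x(C) = 1/C
O(f) = 6*f²
t(d) = -5/3 (t(d) = ((-2 + d)*0 - 5)/3 = (0 - 5)/3 = (⅓)*(-5) = -5/3)
O(a)*t(-3) = (6*106²)*(-5/3) = (6*11236)*(-5/3) = 67416*(-5/3) = -112360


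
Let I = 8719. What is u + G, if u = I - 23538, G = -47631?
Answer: -62450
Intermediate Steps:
u = -14819 (u = 8719 - 23538 = -14819)
u + G = -14819 - 47631 = -62450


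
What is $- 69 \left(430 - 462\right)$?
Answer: $2208$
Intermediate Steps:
$- 69 \left(430 - 462\right) = \left(-69\right) \left(-32\right) = 2208$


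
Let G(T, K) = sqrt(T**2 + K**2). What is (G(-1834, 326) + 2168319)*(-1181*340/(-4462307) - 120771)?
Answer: -1168543704160189083/4462307 - 1077833754314*sqrt(867458)/4462307 ≈ -2.6209e+11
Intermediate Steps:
G(T, K) = sqrt(K**2 + T**2)
(G(-1834, 326) + 2168319)*(-1181*340/(-4462307) - 120771) = (sqrt(326**2 + (-1834)**2) + 2168319)*(-1181*340/(-4462307) - 120771) = (sqrt(106276 + 3363556) + 2168319)*(-401540*(-1/4462307) - 120771) = (sqrt(3469832) + 2168319)*(401540/4462307 - 120771) = (2*sqrt(867458) + 2168319)*(-538916877157/4462307) = (2168319 + 2*sqrt(867458))*(-538916877157/4462307) = -1168543704160189083/4462307 - 1077833754314*sqrt(867458)/4462307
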